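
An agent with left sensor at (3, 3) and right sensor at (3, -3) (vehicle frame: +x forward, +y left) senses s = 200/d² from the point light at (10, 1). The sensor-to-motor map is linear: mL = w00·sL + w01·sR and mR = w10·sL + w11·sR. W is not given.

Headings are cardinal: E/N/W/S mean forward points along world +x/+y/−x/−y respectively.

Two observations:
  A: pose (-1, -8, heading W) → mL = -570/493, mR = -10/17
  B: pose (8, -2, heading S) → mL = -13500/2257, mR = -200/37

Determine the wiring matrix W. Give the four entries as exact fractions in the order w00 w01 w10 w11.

obs A: pose=(-1,-8,W) → sL=10/17, sR=25/29, mL=-570/493, mR=-10/17
obs B: pose=(8,-2,S) → sL=200/37, sR=200/61, mL=-13500/2257, mR=-200/37
sensor matrix S = [[10/17, 25/29], [200/37, 200/61]]; det S = -3039000/1112701
solve [mL_A; mL_B] = S·[w00; w01] and [mR_A; mR_B] = S·[w10; w11]:
  w00 = -1/2, w01 = -1, w10 = -1, w11 = 0

-1/2 -1 -1 0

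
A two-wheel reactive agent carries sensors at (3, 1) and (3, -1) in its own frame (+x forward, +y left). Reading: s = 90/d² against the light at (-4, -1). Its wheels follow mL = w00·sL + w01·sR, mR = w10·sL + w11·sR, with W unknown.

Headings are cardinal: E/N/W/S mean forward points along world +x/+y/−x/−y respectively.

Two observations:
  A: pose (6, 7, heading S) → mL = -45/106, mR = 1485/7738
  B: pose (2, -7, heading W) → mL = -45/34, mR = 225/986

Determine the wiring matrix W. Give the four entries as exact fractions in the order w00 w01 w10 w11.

obs A: pose=(6,7,S) → sL=45/73, sR=45/53, mL=-45/106, mR=1485/7738
obs B: pose=(2,-7,W) → sL=45/29, sR=45/17, mL=-45/34, mR=225/986
sensor matrix S = [[45/73, 45/53], [45/29, 45/17]]; det S = 599400/1907417
solve [mL_A; mL_B] = S·[w00; w01] and [mR_A; mR_B] = S·[w10; w11]:
  w00 = 0, w01 = -1/2, w10 = 1, w11 = -1/2

0 -1/2 1 -1/2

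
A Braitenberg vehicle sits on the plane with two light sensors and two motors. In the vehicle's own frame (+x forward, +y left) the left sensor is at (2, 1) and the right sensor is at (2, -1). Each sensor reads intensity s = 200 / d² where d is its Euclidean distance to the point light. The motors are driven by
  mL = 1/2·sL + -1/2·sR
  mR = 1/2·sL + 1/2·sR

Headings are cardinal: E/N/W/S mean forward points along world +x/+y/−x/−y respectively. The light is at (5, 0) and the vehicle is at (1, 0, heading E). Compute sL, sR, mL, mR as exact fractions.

left sensor world pos  = (3, 1); dL² = 5
right sensor world pos = (3, -1); dR² = 5
sL = 200/5 = 40
sR = 200/5 = 40
mL = 1/2·sL + -1/2·sR = 0
mR = 1/2·sL + 1/2·sR = 40

40 40 0 40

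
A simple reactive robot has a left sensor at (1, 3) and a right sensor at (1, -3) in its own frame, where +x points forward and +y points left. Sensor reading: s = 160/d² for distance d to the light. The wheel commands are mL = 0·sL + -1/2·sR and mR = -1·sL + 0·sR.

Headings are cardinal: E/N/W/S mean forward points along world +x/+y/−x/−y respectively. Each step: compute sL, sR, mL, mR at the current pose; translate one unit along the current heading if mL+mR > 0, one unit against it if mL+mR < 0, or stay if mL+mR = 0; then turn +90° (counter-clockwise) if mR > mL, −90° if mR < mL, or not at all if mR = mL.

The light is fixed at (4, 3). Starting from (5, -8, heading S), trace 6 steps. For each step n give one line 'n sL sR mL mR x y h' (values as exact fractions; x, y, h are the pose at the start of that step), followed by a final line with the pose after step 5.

n=0: pose=(5,-8,S); sL=1, sR=40/37; mL=-20/37, mR=-1; mL+mR=-57/37 → advance -1; mR−mL=-17/37 → turn -1·90°
n=1: pose=(5,-7,W); sL=160/169, sR=160/49; mL=-80/49, mR=-160/169; mL+mR=-21360/8281 → advance -1; mR−mL=5680/8281 → turn +1·90°
n=2: pose=(6,-7,S); sL=80/73, sR=80/61; mL=-40/61, mR=-80/73; mL+mR=-7800/4453 → advance -1; mR−mL=-1960/4453 → turn -1·90°
n=3: pose=(6,-6,W); sL=32/29, sR=160/37; mL=-80/37, mR=-32/29; mL+mR=-3504/1073 → advance -1; mR−mL=1136/1073 → turn +1·90°
n=4: pose=(7,-6,S); sL=20/17, sR=8/5; mL=-4/5, mR=-20/17; mL+mR=-168/85 → advance -1; mR−mL=-32/85 → turn -1·90°
n=5: pose=(7,-5,W); sL=32/25, sR=160/29; mL=-80/29, mR=-32/25; mL+mR=-2928/725 → advance -1; mR−mL=1072/725 → turn +1·90°

0 1 40/37 -20/37 -1 5 -8 S
1 160/169 160/49 -80/49 -160/169 5 -7 W
2 80/73 80/61 -40/61 -80/73 6 -7 S
3 32/29 160/37 -80/37 -32/29 6 -6 W
4 20/17 8/5 -4/5 -20/17 7 -6 S
5 32/25 160/29 -80/29 -32/25 7 -5 W
final 8 -5 S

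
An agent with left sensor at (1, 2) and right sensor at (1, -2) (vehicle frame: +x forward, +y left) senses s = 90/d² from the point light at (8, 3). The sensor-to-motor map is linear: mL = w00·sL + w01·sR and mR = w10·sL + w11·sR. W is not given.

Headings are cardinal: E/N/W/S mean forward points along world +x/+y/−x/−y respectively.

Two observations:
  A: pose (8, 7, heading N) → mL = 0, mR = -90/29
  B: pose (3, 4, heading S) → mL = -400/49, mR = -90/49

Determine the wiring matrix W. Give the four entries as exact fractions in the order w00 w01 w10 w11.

-1 1 0 -1

obs A: pose=(8,7,N) → sL=90/29, sR=90/29, mL=0, mR=-90/29
obs B: pose=(3,4,S) → sL=10, sR=90/49, mL=-400/49, mR=-90/49
sensor matrix S = [[90/29, 90/29], [10, 90/49]]; det S = -36000/1421
solve [mL_A; mL_B] = S·[w00; w01] and [mR_A; mR_B] = S·[w10; w11]:
  w00 = -1, w01 = 1, w10 = 0, w11 = -1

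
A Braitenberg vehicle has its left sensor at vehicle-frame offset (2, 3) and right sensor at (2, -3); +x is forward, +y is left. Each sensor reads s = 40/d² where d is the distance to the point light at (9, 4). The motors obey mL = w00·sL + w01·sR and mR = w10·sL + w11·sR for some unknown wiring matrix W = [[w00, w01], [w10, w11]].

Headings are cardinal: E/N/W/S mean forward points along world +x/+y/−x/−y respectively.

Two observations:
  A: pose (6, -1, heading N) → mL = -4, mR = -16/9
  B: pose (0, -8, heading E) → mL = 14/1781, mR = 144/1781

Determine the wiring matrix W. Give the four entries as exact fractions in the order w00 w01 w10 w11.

1/2 -1 1/2 -1/2

obs A: pose=(6,-1,N) → sL=8/9, sR=40/9, mL=-4, mR=-16/9
obs B: pose=(0,-8,E) → sL=4/13, sR=20/137, mL=14/1781, mR=144/1781
sensor matrix S = [[8/9, 40/9], [4/13, 20/137]]; det S = -19840/16029
solve [mL_A; mL_B] = S·[w00; w01] and [mR_A; mR_B] = S·[w10; w11]:
  w00 = 1/2, w01 = -1, w10 = 1/2, w11 = -1/2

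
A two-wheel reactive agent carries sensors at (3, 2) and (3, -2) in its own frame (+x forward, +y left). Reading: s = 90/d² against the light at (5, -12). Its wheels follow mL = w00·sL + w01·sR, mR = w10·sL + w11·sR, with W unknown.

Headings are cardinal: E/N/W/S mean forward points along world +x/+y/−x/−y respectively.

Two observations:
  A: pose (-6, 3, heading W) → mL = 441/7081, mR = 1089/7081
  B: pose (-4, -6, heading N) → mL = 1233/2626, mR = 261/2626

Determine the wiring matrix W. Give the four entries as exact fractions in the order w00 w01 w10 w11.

obs A: pose=(-6,3,W) → sL=18/73, sR=18/97, mL=441/7081, mR=1089/7081
obs B: pose=(-4,-6,N) → sL=45/101, sR=9/13, mL=1233/2626, mR=261/2626
sensor matrix S = [[18/73, 18/97], [45/101, 9/13]]; det S = 818424/9297353
solve [mL_A; mL_B] = S·[w00; w01] and [mR_A; mR_B] = S·[w10; w11]:
  w00 = -1/2, w01 = 1, w10 = 1, w11 = -1/2

-1/2 1 1 -1/2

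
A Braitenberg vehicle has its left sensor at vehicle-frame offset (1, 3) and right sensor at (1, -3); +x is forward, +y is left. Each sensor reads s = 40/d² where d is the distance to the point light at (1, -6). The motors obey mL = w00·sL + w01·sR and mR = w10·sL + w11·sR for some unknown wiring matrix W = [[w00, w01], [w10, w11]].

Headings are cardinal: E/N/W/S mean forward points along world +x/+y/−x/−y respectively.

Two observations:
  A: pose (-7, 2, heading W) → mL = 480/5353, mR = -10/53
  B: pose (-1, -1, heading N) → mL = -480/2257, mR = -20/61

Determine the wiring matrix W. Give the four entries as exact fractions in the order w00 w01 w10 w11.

1/2 -1/2 -1/2 0

obs A: pose=(-7,2,W) → sL=20/53, sR=20/101, mL=480/5353, mR=-10/53
obs B: pose=(-1,-1,N) → sL=40/61, sR=40/37, mL=-480/2257, mR=-20/61
sensor matrix S = [[20/53, 20/101], [40/61, 40/37]]; det S = 3360000/12081721
solve [mL_A; mL_B] = S·[w00; w01] and [mR_A; mR_B] = S·[w10; w11]:
  w00 = 1/2, w01 = -1/2, w10 = -1/2, w11 = 0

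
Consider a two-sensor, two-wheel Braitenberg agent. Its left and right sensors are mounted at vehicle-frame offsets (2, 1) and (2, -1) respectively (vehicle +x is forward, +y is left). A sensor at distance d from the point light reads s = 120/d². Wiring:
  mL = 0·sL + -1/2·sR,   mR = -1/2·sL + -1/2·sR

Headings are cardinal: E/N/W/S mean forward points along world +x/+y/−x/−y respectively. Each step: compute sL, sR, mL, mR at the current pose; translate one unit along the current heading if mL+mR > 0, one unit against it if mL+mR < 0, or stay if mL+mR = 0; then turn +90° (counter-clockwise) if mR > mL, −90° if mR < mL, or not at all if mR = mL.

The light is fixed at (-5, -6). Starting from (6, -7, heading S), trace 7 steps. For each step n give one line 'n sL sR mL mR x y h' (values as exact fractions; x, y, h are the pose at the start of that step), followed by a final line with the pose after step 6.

0 40/51 120/109 -60/109 -5240/5559 6 -7 S
1 60/41 60/41 -30/41 -60/41 6 -6 W
2 24/25 120/173 -60/173 -3576/4325 7 -6 N
3 30/49 3/5 -3/10 -297/490 7 -7 E
4 40/51 120/109 -60/109 -5240/5559 6 -7 S
5 60/41 60/41 -30/41 -60/41 6 -6 W
6 24/25 120/173 -60/173 -3576/4325 7 -6 N
final 7 -7 E

n=0: pose=(6,-7,S); sL=40/51, sR=120/109; mL=-60/109, mR=-5240/5559; mL+mR=-8300/5559 → advance -1; mR−mL=-20/51 → turn -1·90°
n=1: pose=(6,-6,W); sL=60/41, sR=60/41; mL=-30/41, mR=-60/41; mL+mR=-90/41 → advance -1; mR−mL=-30/41 → turn -1·90°
n=2: pose=(7,-6,N); sL=24/25, sR=120/173; mL=-60/173, mR=-3576/4325; mL+mR=-5076/4325 → advance -1; mR−mL=-12/25 → turn -1·90°
n=3: pose=(7,-7,E); sL=30/49, sR=3/5; mL=-3/10, mR=-297/490; mL+mR=-222/245 → advance -1; mR−mL=-15/49 → turn -1·90°
n=4: pose=(6,-7,S); sL=40/51, sR=120/109; mL=-60/109, mR=-5240/5559; mL+mR=-8300/5559 → advance -1; mR−mL=-20/51 → turn -1·90°
n=5: pose=(6,-6,W); sL=60/41, sR=60/41; mL=-30/41, mR=-60/41; mL+mR=-90/41 → advance -1; mR−mL=-30/41 → turn -1·90°
n=6: pose=(7,-6,N); sL=24/25, sR=120/173; mL=-60/173, mR=-3576/4325; mL+mR=-5076/4325 → advance -1; mR−mL=-12/25 → turn -1·90°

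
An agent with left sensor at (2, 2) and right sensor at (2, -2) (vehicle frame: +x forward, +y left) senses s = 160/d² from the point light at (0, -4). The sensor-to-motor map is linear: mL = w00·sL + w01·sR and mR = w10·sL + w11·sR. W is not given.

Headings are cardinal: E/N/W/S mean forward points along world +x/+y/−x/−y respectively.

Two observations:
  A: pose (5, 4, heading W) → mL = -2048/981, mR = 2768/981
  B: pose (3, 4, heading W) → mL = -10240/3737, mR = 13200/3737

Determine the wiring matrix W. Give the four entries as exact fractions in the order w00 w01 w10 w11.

-1 1 1 -1/2

obs A: pose=(5,4,W) → sL=32/9, sR=160/109, mL=-2048/981, mR=2768/981
obs B: pose=(3,4,W) → sL=160/37, sR=160/101, mL=-10240/3737, mR=13200/3737
sensor matrix S = [[32/9, 160/109], [160/37, 160/101]]; det S = -2621440/3665997
solve [mL_A; mL_B] = S·[w00; w01] and [mR_A; mR_B] = S·[w10; w11]:
  w00 = -1, w01 = 1, w10 = 1, w11 = -1/2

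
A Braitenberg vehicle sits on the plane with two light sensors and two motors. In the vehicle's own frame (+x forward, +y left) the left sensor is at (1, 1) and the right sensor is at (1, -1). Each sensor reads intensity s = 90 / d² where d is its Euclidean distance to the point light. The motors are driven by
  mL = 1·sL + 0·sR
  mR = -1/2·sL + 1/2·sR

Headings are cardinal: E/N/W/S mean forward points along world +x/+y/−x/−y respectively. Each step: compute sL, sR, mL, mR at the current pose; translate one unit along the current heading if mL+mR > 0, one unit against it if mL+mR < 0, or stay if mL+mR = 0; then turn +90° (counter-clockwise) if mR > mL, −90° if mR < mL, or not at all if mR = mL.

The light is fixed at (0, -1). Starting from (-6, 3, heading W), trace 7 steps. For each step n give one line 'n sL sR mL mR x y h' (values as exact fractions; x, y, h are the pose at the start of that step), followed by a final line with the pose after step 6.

0 45/29 45/37 45/29 -180/1073 -6 3 W
1 90/89 90/61 90/89 1260/5429 -7 3 N
2 5/4 45/26 5/4 25/104 -7 4 E
3 90/41 18/13 90/41 -216/533 -6 4 S
4 45/29 45/37 45/29 -180/1073 -6 3 W
5 90/89 90/61 90/89 1260/5429 -7 3 N
6 5/4 45/26 5/4 25/104 -7 4 E
final -6 4 S

n=0: pose=(-6,3,W); sL=45/29, sR=45/37; mL=45/29, mR=-180/1073; mL+mR=1485/1073 → advance +1; mR−mL=-1845/1073 → turn -1·90°
n=1: pose=(-7,3,N); sL=90/89, sR=90/61; mL=90/89, mR=1260/5429; mL+mR=6750/5429 → advance +1; mR−mL=-4230/5429 → turn -1·90°
n=2: pose=(-7,4,E); sL=5/4, sR=45/26; mL=5/4, mR=25/104; mL+mR=155/104 → advance +1; mR−mL=-105/104 → turn -1·90°
n=3: pose=(-6,4,S); sL=90/41, sR=18/13; mL=90/41, mR=-216/533; mL+mR=954/533 → advance +1; mR−mL=-1386/533 → turn -1·90°
n=4: pose=(-6,3,W); sL=45/29, sR=45/37; mL=45/29, mR=-180/1073; mL+mR=1485/1073 → advance +1; mR−mL=-1845/1073 → turn -1·90°
n=5: pose=(-7,3,N); sL=90/89, sR=90/61; mL=90/89, mR=1260/5429; mL+mR=6750/5429 → advance +1; mR−mL=-4230/5429 → turn -1·90°
n=6: pose=(-7,4,E); sL=5/4, sR=45/26; mL=5/4, mR=25/104; mL+mR=155/104 → advance +1; mR−mL=-105/104 → turn -1·90°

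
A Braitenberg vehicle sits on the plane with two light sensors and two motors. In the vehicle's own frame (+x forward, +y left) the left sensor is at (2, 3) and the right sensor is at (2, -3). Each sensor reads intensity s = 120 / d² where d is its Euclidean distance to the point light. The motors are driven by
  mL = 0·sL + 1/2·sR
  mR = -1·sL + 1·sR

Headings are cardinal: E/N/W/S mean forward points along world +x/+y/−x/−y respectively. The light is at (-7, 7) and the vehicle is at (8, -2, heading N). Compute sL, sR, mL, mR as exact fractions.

left sensor world pos  = (5, 0); dL² = 193
right sensor world pos = (11, 0); dR² = 373
sL = 120/193 = 120/193
sR = 120/373 = 120/373
mL = 0·sL + 1/2·sR = 60/373
mR = -1·sL + 1·sR = -21600/71989

120/193 120/373 60/373 -21600/71989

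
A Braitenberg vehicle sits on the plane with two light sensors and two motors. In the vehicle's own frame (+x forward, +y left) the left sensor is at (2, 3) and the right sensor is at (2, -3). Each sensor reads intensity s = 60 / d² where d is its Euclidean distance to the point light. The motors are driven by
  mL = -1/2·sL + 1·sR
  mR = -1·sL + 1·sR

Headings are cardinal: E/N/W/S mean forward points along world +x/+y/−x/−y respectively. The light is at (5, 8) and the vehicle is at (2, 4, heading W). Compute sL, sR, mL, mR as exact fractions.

30/37 30/13 915/481 720/481

left sensor world pos  = (0, 1); dL² = 74
right sensor world pos = (0, 7); dR² = 26
sL = 60/74 = 30/37
sR = 60/26 = 30/13
mL = -1/2·sL + 1·sR = 915/481
mR = -1·sL + 1·sR = 720/481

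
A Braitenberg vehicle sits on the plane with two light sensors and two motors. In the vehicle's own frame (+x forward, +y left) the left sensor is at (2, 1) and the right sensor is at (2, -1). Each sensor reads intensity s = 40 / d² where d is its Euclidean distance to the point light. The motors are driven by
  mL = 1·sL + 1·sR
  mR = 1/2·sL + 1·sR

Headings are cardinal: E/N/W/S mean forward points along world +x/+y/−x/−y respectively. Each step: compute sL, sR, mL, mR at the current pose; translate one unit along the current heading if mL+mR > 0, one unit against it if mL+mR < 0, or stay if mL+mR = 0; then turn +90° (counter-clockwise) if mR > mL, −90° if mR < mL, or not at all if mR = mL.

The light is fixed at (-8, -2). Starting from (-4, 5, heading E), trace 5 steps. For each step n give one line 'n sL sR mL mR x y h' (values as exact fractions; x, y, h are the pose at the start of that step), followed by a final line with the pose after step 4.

0 2/5 5/9 43/45 34/45 -4 5 E
1 40/61 40/41 4080/2501 3260/2501 -3 5 S
2 20/17 20/29 920/493 630/493 -3 4 W
3 40/73 40/89 6480/6497 4700/6497 -4 4 N
4 2/5 5/9 43/45 34/45 -4 5 E
final -3 5 S

n=0: pose=(-4,5,E); sL=2/5, sR=5/9; mL=43/45, mR=34/45; mL+mR=77/45 → advance +1; mR−mL=-1/5 → turn -1·90°
n=1: pose=(-3,5,S); sL=40/61, sR=40/41; mL=4080/2501, mR=3260/2501; mL+mR=7340/2501 → advance +1; mR−mL=-20/61 → turn -1·90°
n=2: pose=(-3,4,W); sL=20/17, sR=20/29; mL=920/493, mR=630/493; mL+mR=1550/493 → advance +1; mR−mL=-10/17 → turn -1·90°
n=3: pose=(-4,4,N); sL=40/73, sR=40/89; mL=6480/6497, mR=4700/6497; mL+mR=11180/6497 → advance +1; mR−mL=-20/73 → turn -1·90°
n=4: pose=(-4,5,E); sL=2/5, sR=5/9; mL=43/45, mR=34/45; mL+mR=77/45 → advance +1; mR−mL=-1/5 → turn -1·90°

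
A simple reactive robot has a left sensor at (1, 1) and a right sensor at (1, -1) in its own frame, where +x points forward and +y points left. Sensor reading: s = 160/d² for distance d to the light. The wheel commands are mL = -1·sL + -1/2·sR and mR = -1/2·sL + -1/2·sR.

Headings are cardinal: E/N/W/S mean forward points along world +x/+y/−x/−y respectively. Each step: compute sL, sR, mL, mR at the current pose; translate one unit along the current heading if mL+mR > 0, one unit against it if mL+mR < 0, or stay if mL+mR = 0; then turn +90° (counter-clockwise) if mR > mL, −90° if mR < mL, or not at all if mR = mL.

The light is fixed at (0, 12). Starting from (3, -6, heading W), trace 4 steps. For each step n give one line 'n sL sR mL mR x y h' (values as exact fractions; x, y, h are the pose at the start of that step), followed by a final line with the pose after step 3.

n=0: pose=(3,-6,W); sL=32/73, sR=160/293; mL=-15216/21389, mR=-10528/21389; mL+mR=-25744/21389 → advance -1; mR−mL=16/73 → turn +1·90°
n=1: pose=(4,-6,S); sL=80/193, sR=16/37; mL=-4504/7141, mR=-3024/7141; mL+mR=-7528/7141 → advance -1; mR−mL=40/193 → turn +1·90°
n=2: pose=(4,-5,E); sL=160/281, sR=160/349; mL=-78320/98069, mR=-50400/98069; mL+mR=-128720/98069 → advance -1; mR−mL=80/281 → turn +1·90°
n=3: pose=(3,-5,N); sL=8/13, sR=10/17; mL=-201/221, mR=-133/221; mL+mR=-334/221 → advance -1; mR−mL=4/13 → turn +1·90°

0 32/73 160/293 -15216/21389 -10528/21389 3 -6 W
1 80/193 16/37 -4504/7141 -3024/7141 4 -6 S
2 160/281 160/349 -78320/98069 -50400/98069 4 -5 E
3 8/13 10/17 -201/221 -133/221 3 -5 N
final 3 -6 W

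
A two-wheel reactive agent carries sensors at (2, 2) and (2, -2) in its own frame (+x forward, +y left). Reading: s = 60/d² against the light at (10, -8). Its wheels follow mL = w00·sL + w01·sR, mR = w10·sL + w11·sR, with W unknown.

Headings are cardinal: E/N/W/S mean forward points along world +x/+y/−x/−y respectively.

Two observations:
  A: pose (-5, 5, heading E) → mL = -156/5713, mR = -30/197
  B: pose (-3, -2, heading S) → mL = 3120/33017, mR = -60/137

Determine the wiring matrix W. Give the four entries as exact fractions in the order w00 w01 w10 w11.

obs A: pose=(-5,5,E) → sL=30/197, sR=6/29, mL=-156/5713, mR=-30/197
obs B: pose=(-3,-2,S) → sL=60/137, sR=60/241, mL=3120/33017, mR=-60/137
sensor matrix S = [[30/197, 6/29], [60/137, 60/241]]; det S = -9940320/188626121
solve [mL_A; mL_B] = S·[w00; w01] and [mR_A; mR_B] = S·[w10; w11]:
  w00 = 1/2, w01 = -1/2, w10 = -1, w11 = 0

1/2 -1/2 -1 0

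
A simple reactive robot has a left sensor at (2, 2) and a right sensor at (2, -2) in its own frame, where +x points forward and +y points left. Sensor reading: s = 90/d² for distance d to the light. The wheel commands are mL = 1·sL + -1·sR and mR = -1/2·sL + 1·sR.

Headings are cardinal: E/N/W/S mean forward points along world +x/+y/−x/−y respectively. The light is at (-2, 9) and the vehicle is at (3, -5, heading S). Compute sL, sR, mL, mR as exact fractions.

18/61 18/53 -144/3233 621/3233

left sensor world pos  = (5, -7); dL² = 305
right sensor world pos = (1, -7); dR² = 265
sL = 90/305 = 18/61
sR = 90/265 = 18/53
mL = 1·sL + -1·sR = -144/3233
mR = -1/2·sL + 1·sR = 621/3233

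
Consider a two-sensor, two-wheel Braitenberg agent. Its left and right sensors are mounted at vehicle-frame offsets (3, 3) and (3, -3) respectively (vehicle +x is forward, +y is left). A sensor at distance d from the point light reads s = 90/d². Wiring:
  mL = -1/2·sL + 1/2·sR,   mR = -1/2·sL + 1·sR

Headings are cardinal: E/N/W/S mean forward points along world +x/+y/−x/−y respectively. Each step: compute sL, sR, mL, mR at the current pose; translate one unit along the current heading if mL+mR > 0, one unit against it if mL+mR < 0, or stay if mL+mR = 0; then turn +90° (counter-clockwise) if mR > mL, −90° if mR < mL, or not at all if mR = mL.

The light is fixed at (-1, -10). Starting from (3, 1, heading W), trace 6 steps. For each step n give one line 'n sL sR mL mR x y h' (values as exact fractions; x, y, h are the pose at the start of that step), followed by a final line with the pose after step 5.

0 18/13 90/197 -1188/2561 -603/2561 3 1 W
1 45/64 45/34 675/2176 2115/2176 4 1 S
2 90/233 90/113 5400/26329 15885/26329 4 0 E
3 45/89 9/25 -162/2225 477/4450 5 0 N
4 90/73 18/41 -1188/2993 -531/2993 5 1 W
5 45/82 9/8 189/656 279/328 6 1 S
final 6 0 E

n=0: pose=(3,1,W); sL=18/13, sR=90/197; mL=-1188/2561, mR=-603/2561; mL+mR=-1791/2561 → advance -1; mR−mL=45/197 → turn +1·90°
n=1: pose=(4,1,S); sL=45/64, sR=45/34; mL=675/2176, mR=2115/2176; mL+mR=1395/1088 → advance +1; mR−mL=45/68 → turn +1·90°
n=2: pose=(4,0,E); sL=90/233, sR=90/113; mL=5400/26329, mR=15885/26329; mL+mR=21285/26329 → advance +1; mR−mL=45/113 → turn +1·90°
n=3: pose=(5,0,N); sL=45/89, sR=9/25; mL=-162/2225, mR=477/4450; mL+mR=153/4450 → advance +1; mR−mL=9/50 → turn +1·90°
n=4: pose=(5,1,W); sL=90/73, sR=18/41; mL=-1188/2993, mR=-531/2993; mL+mR=-1719/2993 → advance -1; mR−mL=9/41 → turn +1·90°
n=5: pose=(6,1,S); sL=45/82, sR=9/8; mL=189/656, mR=279/328; mL+mR=747/656 → advance +1; mR−mL=9/16 → turn +1·90°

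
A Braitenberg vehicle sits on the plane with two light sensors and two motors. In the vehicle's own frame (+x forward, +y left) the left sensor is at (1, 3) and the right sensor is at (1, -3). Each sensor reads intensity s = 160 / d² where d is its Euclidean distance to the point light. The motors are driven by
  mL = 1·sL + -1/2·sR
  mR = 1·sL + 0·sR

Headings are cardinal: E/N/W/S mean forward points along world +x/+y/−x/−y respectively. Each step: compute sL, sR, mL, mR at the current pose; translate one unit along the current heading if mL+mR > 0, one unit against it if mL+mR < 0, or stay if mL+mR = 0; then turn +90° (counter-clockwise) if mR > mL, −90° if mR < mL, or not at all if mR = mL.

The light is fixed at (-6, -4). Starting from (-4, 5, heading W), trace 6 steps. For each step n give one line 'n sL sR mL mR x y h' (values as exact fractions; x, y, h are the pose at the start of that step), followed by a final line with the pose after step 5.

0 160/37 32/29 4048/1073 160/37 -4 5 W
1 2 40/17 14/17 2 -5 5 S
2 32/25 160/29 -1072/725 32/25 -5 4 E
3 16/9 16/9 8/9 16/9 -6 4 N
4 160/37 32/29 4048/1073 160/37 -6 5 W
5 40/17 2 23/17 40/17 -7 5 S
final -7 4 E

n=0: pose=(-4,5,W); sL=160/37, sR=32/29; mL=4048/1073, mR=160/37; mL+mR=8688/1073 → advance +1; mR−mL=16/29 → turn +1·90°
n=1: pose=(-5,5,S); sL=2, sR=40/17; mL=14/17, mR=2; mL+mR=48/17 → advance +1; mR−mL=20/17 → turn +1·90°
n=2: pose=(-5,4,E); sL=32/25, sR=160/29; mL=-1072/725, mR=32/25; mL+mR=-144/725 → advance -1; mR−mL=80/29 → turn +1·90°
n=3: pose=(-6,4,N); sL=16/9, sR=16/9; mL=8/9, mR=16/9; mL+mR=8/3 → advance +1; mR−mL=8/9 → turn +1·90°
n=4: pose=(-6,5,W); sL=160/37, sR=32/29; mL=4048/1073, mR=160/37; mL+mR=8688/1073 → advance +1; mR−mL=16/29 → turn +1·90°
n=5: pose=(-7,5,S); sL=40/17, sR=2; mL=23/17, mR=40/17; mL+mR=63/17 → advance +1; mR−mL=1 → turn +1·90°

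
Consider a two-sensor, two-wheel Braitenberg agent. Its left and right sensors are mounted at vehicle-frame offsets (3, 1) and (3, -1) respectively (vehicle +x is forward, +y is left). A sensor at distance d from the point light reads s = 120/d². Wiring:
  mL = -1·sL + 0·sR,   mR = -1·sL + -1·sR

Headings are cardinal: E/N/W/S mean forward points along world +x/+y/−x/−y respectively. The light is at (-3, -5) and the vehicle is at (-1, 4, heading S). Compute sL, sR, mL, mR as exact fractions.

left sensor world pos  = (0, 1); dL² = 45
right sensor world pos = (-2, 1); dR² = 37
sL = 120/45 = 8/3
sR = 120/37 = 120/37
mL = -1·sL + 0·sR = -8/3
mR = -1·sL + -1·sR = -656/111

8/3 120/37 -8/3 -656/111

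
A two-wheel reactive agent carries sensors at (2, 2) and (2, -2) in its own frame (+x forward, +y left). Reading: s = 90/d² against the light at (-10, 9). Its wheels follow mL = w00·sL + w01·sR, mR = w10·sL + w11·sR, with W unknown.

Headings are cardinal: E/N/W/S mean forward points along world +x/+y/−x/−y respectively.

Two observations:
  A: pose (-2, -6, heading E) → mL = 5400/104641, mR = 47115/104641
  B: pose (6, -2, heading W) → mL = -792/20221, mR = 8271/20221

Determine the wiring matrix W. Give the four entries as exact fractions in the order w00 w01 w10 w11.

1/2 -1/2 1 1/2

obs A: pose=(-2,-6,E) → sL=90/269, sR=90/389, mL=5400/104641, mR=47115/104641
obs B: pose=(6,-2,W) → sL=18/73, sR=90/277, mL=-792/20221, mR=8271/20221
sensor matrix S = [[90/269, 90/389], [18/73, 90/277]]; det S = 109304640/2115945661
solve [mL_A; mL_B] = S·[w00; w01] and [mR_A; mR_B] = S·[w10; w11]:
  w00 = 1/2, w01 = -1/2, w10 = 1, w11 = 1/2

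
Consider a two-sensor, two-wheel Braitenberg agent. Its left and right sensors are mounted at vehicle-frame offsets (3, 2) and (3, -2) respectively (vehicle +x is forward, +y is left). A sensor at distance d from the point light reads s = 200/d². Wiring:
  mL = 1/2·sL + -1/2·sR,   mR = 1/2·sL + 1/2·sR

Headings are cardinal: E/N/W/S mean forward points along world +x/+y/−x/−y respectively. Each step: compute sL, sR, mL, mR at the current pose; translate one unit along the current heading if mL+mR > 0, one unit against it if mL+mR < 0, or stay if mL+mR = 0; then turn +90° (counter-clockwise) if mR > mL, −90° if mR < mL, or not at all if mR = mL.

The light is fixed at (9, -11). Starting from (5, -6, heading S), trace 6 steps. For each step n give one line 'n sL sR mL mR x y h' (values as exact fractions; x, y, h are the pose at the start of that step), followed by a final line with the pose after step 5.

0 25 5 10 15 5 -6 S
1 200/37 40 -640/37 840/37 5 -7 E
2 100/37 4 -24/37 124/37 6 -7 N
3 40/9 40/17 160/153 520/153 6 -6 W
4 25 5 10 15 5 -6 S
5 200/37 40 -640/37 840/37 5 -7 E
final 6 -7 N

n=0: pose=(5,-6,S); sL=25, sR=5; mL=10, mR=15; mL+mR=25 → advance +1; mR−mL=5 → turn +1·90°
n=1: pose=(5,-7,E); sL=200/37, sR=40; mL=-640/37, mR=840/37; mL+mR=200/37 → advance +1; mR−mL=40 → turn +1·90°
n=2: pose=(6,-7,N); sL=100/37, sR=4; mL=-24/37, mR=124/37; mL+mR=100/37 → advance +1; mR−mL=4 → turn +1·90°
n=3: pose=(6,-6,W); sL=40/9, sR=40/17; mL=160/153, mR=520/153; mL+mR=40/9 → advance +1; mR−mL=40/17 → turn +1·90°
n=4: pose=(5,-6,S); sL=25, sR=5; mL=10, mR=15; mL+mR=25 → advance +1; mR−mL=5 → turn +1·90°
n=5: pose=(5,-7,E); sL=200/37, sR=40; mL=-640/37, mR=840/37; mL+mR=200/37 → advance +1; mR−mL=40 → turn +1·90°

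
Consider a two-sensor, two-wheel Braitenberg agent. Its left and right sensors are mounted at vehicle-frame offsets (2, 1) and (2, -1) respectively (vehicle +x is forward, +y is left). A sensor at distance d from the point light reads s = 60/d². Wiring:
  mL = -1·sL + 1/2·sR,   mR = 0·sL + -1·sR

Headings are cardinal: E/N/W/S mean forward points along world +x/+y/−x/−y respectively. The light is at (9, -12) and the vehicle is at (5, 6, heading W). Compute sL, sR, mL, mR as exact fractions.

left sensor world pos  = (3, 5); dL² = 325
right sensor world pos = (3, 7); dR² = 397
sL = 60/325 = 12/65
sR = 60/397 = 60/397
mL = -1·sL + 1/2·sR = -2814/25805
mR = 0·sL + -1·sR = -60/397

12/65 60/397 -2814/25805 -60/397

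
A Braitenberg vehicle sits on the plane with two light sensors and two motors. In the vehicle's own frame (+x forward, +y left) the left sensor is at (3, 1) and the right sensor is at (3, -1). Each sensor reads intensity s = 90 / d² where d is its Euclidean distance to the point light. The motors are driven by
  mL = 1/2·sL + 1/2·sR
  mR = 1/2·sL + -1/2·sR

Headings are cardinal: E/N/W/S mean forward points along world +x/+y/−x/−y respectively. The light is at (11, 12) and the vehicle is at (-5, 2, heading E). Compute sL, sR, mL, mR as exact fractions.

left sensor world pos  = (-2, 3); dL² = 250
right sensor world pos = (-2, 1); dR² = 290
sL = 90/250 = 9/25
sR = 90/290 = 9/29
mL = 1/2·sL + 1/2·sR = 243/725
mR = 1/2·sL + -1/2·sR = 18/725

9/25 9/29 243/725 18/725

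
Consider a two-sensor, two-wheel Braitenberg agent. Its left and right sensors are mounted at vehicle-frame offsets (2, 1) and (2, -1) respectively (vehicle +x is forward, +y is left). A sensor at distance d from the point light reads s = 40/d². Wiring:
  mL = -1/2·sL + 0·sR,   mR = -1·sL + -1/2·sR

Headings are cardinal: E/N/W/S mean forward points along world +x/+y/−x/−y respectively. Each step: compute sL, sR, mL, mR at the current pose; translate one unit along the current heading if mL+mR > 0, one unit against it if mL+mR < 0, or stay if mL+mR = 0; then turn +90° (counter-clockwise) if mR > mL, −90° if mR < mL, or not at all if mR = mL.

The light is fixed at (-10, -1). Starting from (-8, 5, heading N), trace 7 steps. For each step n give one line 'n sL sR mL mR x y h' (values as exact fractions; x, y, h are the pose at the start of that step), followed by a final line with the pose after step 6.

n=0: pose=(-8,5,N); sL=8/13, sR=40/73; mL=-4/13, mR=-844/949; mL+mR=-1136/949 → advance -1; mR−mL=-552/949 → turn -1·90°
n=1: pose=(-8,4,E); sL=10/13, sR=5/4; mL=-5/13, mR=-145/104; mL+mR=-185/104 → advance -1; mR−mL=-105/104 → turn -1·90°
n=2: pose=(-9,4,S); sL=40/13, sR=40/9; mL=-20/13, mR=-620/117; mL+mR=-800/117 → advance -1; mR−mL=-440/117 → turn -1·90°
n=3: pose=(-9,5,W); sL=20/13, sR=4/5; mL=-10/13, mR=-126/65; mL+mR=-176/65 → advance -1; mR−mL=-76/65 → turn -1·90°
n=4: pose=(-8,5,N); sL=8/13, sR=40/73; mL=-4/13, mR=-844/949; mL+mR=-1136/949 → advance -1; mR−mL=-552/949 → turn -1·90°
n=5: pose=(-8,4,E); sL=10/13, sR=5/4; mL=-5/13, mR=-145/104; mL+mR=-185/104 → advance -1; mR−mL=-105/104 → turn -1·90°
n=6: pose=(-9,4,S); sL=40/13, sR=40/9; mL=-20/13, mR=-620/117; mL+mR=-800/117 → advance -1; mR−mL=-440/117 → turn -1·90°

0 8/13 40/73 -4/13 -844/949 -8 5 N
1 10/13 5/4 -5/13 -145/104 -8 4 E
2 40/13 40/9 -20/13 -620/117 -9 4 S
3 20/13 4/5 -10/13 -126/65 -9 5 W
4 8/13 40/73 -4/13 -844/949 -8 5 N
5 10/13 5/4 -5/13 -145/104 -8 4 E
6 40/13 40/9 -20/13 -620/117 -9 4 S
final -9 5 W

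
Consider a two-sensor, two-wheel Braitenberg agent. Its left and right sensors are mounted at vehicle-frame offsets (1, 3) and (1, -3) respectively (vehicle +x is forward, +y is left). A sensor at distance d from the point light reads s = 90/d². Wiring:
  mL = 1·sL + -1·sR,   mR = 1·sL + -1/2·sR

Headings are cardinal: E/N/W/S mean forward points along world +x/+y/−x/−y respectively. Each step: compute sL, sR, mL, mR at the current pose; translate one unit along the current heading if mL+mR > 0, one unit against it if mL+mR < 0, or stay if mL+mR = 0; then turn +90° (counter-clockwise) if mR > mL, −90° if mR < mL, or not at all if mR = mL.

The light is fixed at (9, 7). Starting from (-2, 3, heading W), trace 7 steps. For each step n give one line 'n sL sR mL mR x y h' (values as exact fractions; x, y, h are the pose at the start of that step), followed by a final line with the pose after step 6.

0 90/193 18/29 -864/5597 873/5597 -2 3 W
1 45/53 9/25 648/1325 1773/2650 -3 3 S
2 18/25 18/37 216/925 441/925 -3 2 E
3 45/106 9/8 -297/424 -117/848 -2 2 N
4 2/5 10/17 -16/85 9/85 -2 1 W
5 45/49 45/109 2700/5341 7605/10682 -1 1 S
6 90/97 90/181 7560/17557 11925/17557 -1 0 E
final 0 0 N

n=0: pose=(-2,3,W); sL=90/193, sR=18/29; mL=-864/5597, mR=873/5597; mL+mR=9/5597 → advance +1; mR−mL=9/29 → turn +1·90°
n=1: pose=(-3,3,S); sL=45/53, sR=9/25; mL=648/1325, mR=1773/2650; mL+mR=3069/2650 → advance +1; mR−mL=9/50 → turn +1·90°
n=2: pose=(-3,2,E); sL=18/25, sR=18/37; mL=216/925, mR=441/925; mL+mR=657/925 → advance +1; mR−mL=9/37 → turn +1·90°
n=3: pose=(-2,2,N); sL=45/106, sR=9/8; mL=-297/424, mR=-117/848; mL+mR=-711/848 → advance -1; mR−mL=9/16 → turn +1·90°
n=4: pose=(-2,1,W); sL=2/5, sR=10/17; mL=-16/85, mR=9/85; mL+mR=-7/85 → advance -1; mR−mL=5/17 → turn +1·90°
n=5: pose=(-1,1,S); sL=45/49, sR=45/109; mL=2700/5341, mR=7605/10682; mL+mR=13005/10682 → advance +1; mR−mL=45/218 → turn +1·90°
n=6: pose=(-1,0,E); sL=90/97, sR=90/181; mL=7560/17557, mR=11925/17557; mL+mR=19485/17557 → advance +1; mR−mL=45/181 → turn +1·90°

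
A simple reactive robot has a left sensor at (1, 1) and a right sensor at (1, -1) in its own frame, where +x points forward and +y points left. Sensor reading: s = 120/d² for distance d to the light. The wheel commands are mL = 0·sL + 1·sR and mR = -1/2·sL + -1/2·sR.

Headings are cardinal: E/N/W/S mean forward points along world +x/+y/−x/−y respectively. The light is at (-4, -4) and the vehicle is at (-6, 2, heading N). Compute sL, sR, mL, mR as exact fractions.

60/29 12/5 12/5 -324/145

left sensor world pos  = (-7, 3); dL² = 58
right sensor world pos = (-5, 3); dR² = 50
sL = 120/58 = 60/29
sR = 120/50 = 12/5
mL = 0·sL + 1·sR = 12/5
mR = -1/2·sL + -1/2·sR = -324/145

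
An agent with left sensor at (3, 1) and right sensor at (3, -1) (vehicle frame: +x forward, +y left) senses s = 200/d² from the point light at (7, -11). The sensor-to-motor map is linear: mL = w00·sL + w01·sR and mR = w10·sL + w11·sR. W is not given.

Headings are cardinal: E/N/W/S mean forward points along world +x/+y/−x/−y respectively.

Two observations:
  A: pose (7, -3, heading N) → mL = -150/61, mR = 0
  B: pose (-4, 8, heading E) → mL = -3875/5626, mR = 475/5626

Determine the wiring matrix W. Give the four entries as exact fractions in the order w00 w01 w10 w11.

-1 -1/2 -1 1

obs A: pose=(7,-3,N) → sL=100/61, sR=100/61, mL=-150/61, mR=0
obs B: pose=(-4,8,E) → sL=25/58, sR=50/97, mL=-3875/5626, mR=475/5626
sensor matrix S = [[100/61, 100/61], [25/58, 50/97]]; det S = 23750/171593
solve [mL_A; mL_B] = S·[w00; w01] and [mR_A; mR_B] = S·[w10; w11]:
  w00 = -1, w01 = -1/2, w10 = -1, w11 = 1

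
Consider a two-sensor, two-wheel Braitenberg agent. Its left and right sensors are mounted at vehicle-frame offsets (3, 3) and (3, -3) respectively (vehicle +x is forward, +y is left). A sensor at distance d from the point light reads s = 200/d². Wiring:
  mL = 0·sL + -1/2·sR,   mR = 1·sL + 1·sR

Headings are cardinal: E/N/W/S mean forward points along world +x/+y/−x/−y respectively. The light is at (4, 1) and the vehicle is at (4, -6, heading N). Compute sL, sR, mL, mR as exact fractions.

8 8 -4 16

left sensor world pos  = (1, -3); dL² = 25
right sensor world pos = (7, -3); dR² = 25
sL = 200/25 = 8
sR = 200/25 = 8
mL = 0·sL + -1/2·sR = -4
mR = 1·sL + 1·sR = 16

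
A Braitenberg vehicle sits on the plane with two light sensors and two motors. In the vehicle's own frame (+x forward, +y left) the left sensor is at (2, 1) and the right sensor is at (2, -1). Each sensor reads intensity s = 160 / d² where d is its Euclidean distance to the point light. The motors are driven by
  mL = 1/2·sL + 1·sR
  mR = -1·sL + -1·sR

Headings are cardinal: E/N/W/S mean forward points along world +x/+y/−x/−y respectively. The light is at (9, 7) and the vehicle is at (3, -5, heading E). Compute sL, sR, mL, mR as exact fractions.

160/137 32/37 7344/5069 -10304/5069

left sensor world pos  = (5, -4); dL² = 137
right sensor world pos = (5, -6); dR² = 185
sL = 160/137 = 160/137
sR = 160/185 = 32/37
mL = 1/2·sL + 1·sR = 7344/5069
mR = -1·sL + -1·sR = -10304/5069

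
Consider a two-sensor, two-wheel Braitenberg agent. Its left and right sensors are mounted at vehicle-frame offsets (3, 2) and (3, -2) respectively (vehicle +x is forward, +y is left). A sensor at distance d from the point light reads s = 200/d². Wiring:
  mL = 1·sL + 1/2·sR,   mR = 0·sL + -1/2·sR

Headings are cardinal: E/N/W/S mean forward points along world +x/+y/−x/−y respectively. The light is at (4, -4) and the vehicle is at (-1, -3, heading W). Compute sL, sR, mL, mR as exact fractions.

40/13 200/73 4220/949 -100/73

left sensor world pos  = (-4, -5); dL² = 65
right sensor world pos = (-4, -1); dR² = 73
sL = 200/65 = 40/13
sR = 200/73 = 200/73
mL = 1·sL + 1/2·sR = 4220/949
mR = 0·sL + -1/2·sR = -100/73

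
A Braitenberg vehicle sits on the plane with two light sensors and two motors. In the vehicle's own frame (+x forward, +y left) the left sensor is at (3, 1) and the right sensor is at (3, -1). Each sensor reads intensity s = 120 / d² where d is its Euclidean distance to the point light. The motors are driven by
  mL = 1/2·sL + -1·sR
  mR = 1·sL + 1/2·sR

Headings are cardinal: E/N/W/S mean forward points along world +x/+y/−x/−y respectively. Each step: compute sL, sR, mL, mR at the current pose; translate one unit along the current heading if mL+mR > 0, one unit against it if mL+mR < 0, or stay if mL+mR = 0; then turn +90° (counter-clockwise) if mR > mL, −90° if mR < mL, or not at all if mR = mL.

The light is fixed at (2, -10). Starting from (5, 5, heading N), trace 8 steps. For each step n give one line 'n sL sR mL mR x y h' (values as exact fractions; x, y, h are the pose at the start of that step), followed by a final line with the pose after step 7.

n=0: pose=(5,5,N); sL=15/41, sR=6/17; mL=-237/1394, mR=378/697; mL+mR=519/1394 → advance +1; mR−mL=993/1394 → turn +1·90°
n=1: pose=(5,6,W); sL=8/15, sR=120/289; mL=-644/4335, mR=3212/4335; mL+mR=856/1445 → advance +1; mR−mL=3856/4335 → turn +1·90°
n=2: pose=(4,6,S); sL=60/89, sR=12/17; mL=-558/1513, mR=1554/1513; mL+mR=996/1513 → advance +1; mR−mL=2112/1513 → turn +1·90°
n=3: pose=(4,5,E); sL=120/281, sR=120/221; mL=-20460/62101, mR=43380/62101; mL+mR=22920/62101 → advance +1; mR−mL=63840/62101 → turn +1·90°
n=4: pose=(5,5,N); sL=15/41, sR=6/17; mL=-237/1394, mR=378/697; mL+mR=519/1394 → advance +1; mR−mL=993/1394 → turn +1·90°
n=5: pose=(5,6,W); sL=8/15, sR=120/289; mL=-644/4335, mR=3212/4335; mL+mR=856/1445 → advance +1; mR−mL=3856/4335 → turn +1·90°
n=6: pose=(4,6,S); sL=60/89, sR=12/17; mL=-558/1513, mR=1554/1513; mL+mR=996/1513 → advance +1; mR−mL=2112/1513 → turn +1·90°
n=7: pose=(4,5,E); sL=120/281, sR=120/221; mL=-20460/62101, mR=43380/62101; mL+mR=22920/62101 → advance +1; mR−mL=63840/62101 → turn +1·90°

0 15/41 6/17 -237/1394 378/697 5 5 N
1 8/15 120/289 -644/4335 3212/4335 5 6 W
2 60/89 12/17 -558/1513 1554/1513 4 6 S
3 120/281 120/221 -20460/62101 43380/62101 4 5 E
4 15/41 6/17 -237/1394 378/697 5 5 N
5 8/15 120/289 -644/4335 3212/4335 5 6 W
6 60/89 12/17 -558/1513 1554/1513 4 6 S
7 120/281 120/221 -20460/62101 43380/62101 4 5 E
final 5 5 N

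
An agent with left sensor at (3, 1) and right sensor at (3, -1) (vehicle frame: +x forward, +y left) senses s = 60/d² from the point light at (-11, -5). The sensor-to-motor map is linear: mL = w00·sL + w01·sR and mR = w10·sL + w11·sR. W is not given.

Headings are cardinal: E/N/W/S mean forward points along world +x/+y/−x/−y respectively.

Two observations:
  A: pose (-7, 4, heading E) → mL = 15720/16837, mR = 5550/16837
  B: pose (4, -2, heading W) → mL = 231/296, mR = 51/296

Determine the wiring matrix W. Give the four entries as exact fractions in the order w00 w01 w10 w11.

obs A: pose=(-7,4,E) → sL=60/149, sR=60/113, mL=15720/16837, mR=5550/16837
obs B: pose=(4,-2,W) → sL=15/37, sR=3/8, mL=231/296, mR=51/296
sensor matrix S = [[60/149, 60/113], [15/37, 3/8]]; det S = -80055/1245938
solve [mL_A; mL_B] = S·[w00; w01] and [mR_A; mR_B] = S·[w10; w11]:
  w00 = 1, w01 = 1, w10 = -1/2, w11 = 1

1 1 -1/2 1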